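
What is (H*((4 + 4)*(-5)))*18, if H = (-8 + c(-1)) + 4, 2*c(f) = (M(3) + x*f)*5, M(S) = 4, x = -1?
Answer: -6120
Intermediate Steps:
c(f) = 10 - 5*f/2 (c(f) = ((4 - f)*5)/2 = (20 - 5*f)/2 = 10 - 5*f/2)
H = 17/2 (H = (-8 + (10 - 5/2*(-1))) + 4 = (-8 + (10 + 5/2)) + 4 = (-8 + 25/2) + 4 = 9/2 + 4 = 17/2 ≈ 8.5000)
(H*((4 + 4)*(-5)))*18 = (17*((4 + 4)*(-5))/2)*18 = (17*(8*(-5))/2)*18 = ((17/2)*(-40))*18 = -340*18 = -6120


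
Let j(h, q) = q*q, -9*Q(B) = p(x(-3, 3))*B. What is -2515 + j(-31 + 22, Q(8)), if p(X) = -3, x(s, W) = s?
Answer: -22571/9 ≈ -2507.9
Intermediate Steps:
Q(B) = B/3 (Q(B) = -(-1)*B/3 = B/3)
j(h, q) = q²
-2515 + j(-31 + 22, Q(8)) = -2515 + ((⅓)*8)² = -2515 + (8/3)² = -2515 + 64/9 = -22571/9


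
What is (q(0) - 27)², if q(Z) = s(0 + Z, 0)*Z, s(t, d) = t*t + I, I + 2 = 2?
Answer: 729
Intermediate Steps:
I = 0 (I = -2 + 2 = 0)
s(t, d) = t² (s(t, d) = t*t + 0 = t² + 0 = t²)
q(Z) = Z³ (q(Z) = (0 + Z)²*Z = Z²*Z = Z³)
(q(0) - 27)² = (0³ - 27)² = (0 - 27)² = (-27)² = 729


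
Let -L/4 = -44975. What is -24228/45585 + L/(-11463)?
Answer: -942051896/58060095 ≈ -16.225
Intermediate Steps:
L = 179900 (L = -4*(-44975) = 179900)
-24228/45585 + L/(-11463) = -24228/45585 + 179900/(-11463) = -24228*1/45585 + 179900*(-1/11463) = -2692/5065 - 179900/11463 = -942051896/58060095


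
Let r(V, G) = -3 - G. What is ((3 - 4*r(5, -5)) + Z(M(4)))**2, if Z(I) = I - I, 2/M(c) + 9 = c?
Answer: 25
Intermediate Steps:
M(c) = 2/(-9 + c)
Z(I) = 0
((3 - 4*r(5, -5)) + Z(M(4)))**2 = ((3 - 4*(-3 - 1*(-5))) + 0)**2 = ((3 - 4*(-3 + 5)) + 0)**2 = ((3 - 4*2) + 0)**2 = ((3 - 8) + 0)**2 = (-5 + 0)**2 = (-5)**2 = 25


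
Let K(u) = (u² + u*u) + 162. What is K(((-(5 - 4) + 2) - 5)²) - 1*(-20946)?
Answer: 21620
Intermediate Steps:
K(u) = 162 + 2*u² (K(u) = (u² + u²) + 162 = 2*u² + 162 = 162 + 2*u²)
K(((-(5 - 4) + 2) - 5)²) - 1*(-20946) = (162 + 2*(((-(5 - 4) + 2) - 5)²)²) - 1*(-20946) = (162 + 2*(((-1*1 + 2) - 5)²)²) + 20946 = (162 + 2*(((-1 + 2) - 5)²)²) + 20946 = (162 + 2*((1 - 5)²)²) + 20946 = (162 + 2*((-4)²)²) + 20946 = (162 + 2*16²) + 20946 = (162 + 2*256) + 20946 = (162 + 512) + 20946 = 674 + 20946 = 21620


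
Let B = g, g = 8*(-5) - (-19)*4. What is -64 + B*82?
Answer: 2888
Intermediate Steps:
g = 36 (g = -40 - 1*(-76) = -40 + 76 = 36)
B = 36
-64 + B*82 = -64 + 36*82 = -64 + 2952 = 2888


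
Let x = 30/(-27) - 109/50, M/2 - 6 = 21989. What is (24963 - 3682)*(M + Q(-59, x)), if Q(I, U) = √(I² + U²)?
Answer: 936151190 + 21281*√707095861/450 ≈ 9.3741e+8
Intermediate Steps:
M = 43990 (M = 12 + 2*21989 = 12 + 43978 = 43990)
x = -1481/450 (x = 30*(-1/27) - 109*1/50 = -10/9 - 109/50 = -1481/450 ≈ -3.2911)
(24963 - 3682)*(M + Q(-59, x)) = (24963 - 3682)*(43990 + √((-59)² + (-1481/450)²)) = 21281*(43990 + √(3481 + 2193361/202500)) = 21281*(43990 + √(707095861/202500)) = 21281*(43990 + √707095861/450) = 936151190 + 21281*√707095861/450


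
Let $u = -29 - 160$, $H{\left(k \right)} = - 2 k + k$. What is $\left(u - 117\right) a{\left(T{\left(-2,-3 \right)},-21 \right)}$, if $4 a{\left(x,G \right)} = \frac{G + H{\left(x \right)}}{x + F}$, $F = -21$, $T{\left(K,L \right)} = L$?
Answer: $- \frac{459}{8} \approx -57.375$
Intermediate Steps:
$H{\left(k \right)} = - k$
$a{\left(x,G \right)} = \frac{G - x}{4 \left(-21 + x\right)}$ ($a{\left(x,G \right)} = \frac{\left(G - x\right) \frac{1}{x - 21}}{4} = \frac{\left(G - x\right) \frac{1}{-21 + x}}{4} = \frac{\frac{1}{-21 + x} \left(G - x\right)}{4} = \frac{G - x}{4 \left(-21 + x\right)}$)
$u = -189$
$\left(u - 117\right) a{\left(T{\left(-2,-3 \right)},-21 \right)} = \left(-189 - 117\right) \frac{-21 - -3}{4 \left(-21 - 3\right)} = - 306 \frac{-21 + 3}{4 \left(-24\right)} = - 306 \cdot \frac{1}{4} \left(- \frac{1}{24}\right) \left(-18\right) = \left(-306\right) \frac{3}{16} = - \frac{459}{8}$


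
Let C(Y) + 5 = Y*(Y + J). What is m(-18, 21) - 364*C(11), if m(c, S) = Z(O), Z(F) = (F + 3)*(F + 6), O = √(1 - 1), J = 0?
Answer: -42206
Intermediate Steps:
O = 0 (O = √0 = 0)
Z(F) = (3 + F)*(6 + F)
m(c, S) = 18 (m(c, S) = 18 + 0² + 9*0 = 18 + 0 + 0 = 18)
C(Y) = -5 + Y² (C(Y) = -5 + Y*(Y + 0) = -5 + Y*Y = -5 + Y²)
m(-18, 21) - 364*C(11) = 18 - 364*(-5 + 11²) = 18 - 364*(-5 + 121) = 18 - 364*116 = 18 - 42224 = -42206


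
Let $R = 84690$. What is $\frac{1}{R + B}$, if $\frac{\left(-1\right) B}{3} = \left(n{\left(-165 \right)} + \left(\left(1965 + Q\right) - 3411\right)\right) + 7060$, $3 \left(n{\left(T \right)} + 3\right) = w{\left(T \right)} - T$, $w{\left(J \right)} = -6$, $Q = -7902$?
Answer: $\frac{1}{91404} \approx 1.094 \cdot 10^{-5}$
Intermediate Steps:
$n{\left(T \right)} = -5 - \frac{T}{3}$ ($n{\left(T \right)} = -3 + \frac{-6 - T}{3} = -3 - \left(2 + \frac{T}{3}\right) = -5 - \frac{T}{3}$)
$B = 6714$ ($B = - 3 \left(\left(\left(-5 - -55\right) + \left(\left(1965 - 7902\right) - 3411\right)\right) + 7060\right) = - 3 \left(\left(\left(-5 + 55\right) - 9348\right) + 7060\right) = - 3 \left(\left(50 - 9348\right) + 7060\right) = - 3 \left(-9298 + 7060\right) = \left(-3\right) \left(-2238\right) = 6714$)
$\frac{1}{R + B} = \frac{1}{84690 + 6714} = \frac{1}{91404}$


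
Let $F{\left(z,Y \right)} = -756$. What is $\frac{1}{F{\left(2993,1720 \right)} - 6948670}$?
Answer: $- \frac{1}{6949426} \approx -1.439 \cdot 10^{-7}$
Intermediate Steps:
$\frac{1}{F{\left(2993,1720 \right)} - 6948670} = \frac{1}{-756 - 6948670} = \frac{1}{-6949426} = - \frac{1}{6949426}$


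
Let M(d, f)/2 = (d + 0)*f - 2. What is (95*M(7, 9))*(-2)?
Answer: -23180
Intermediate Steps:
M(d, f) = -4 + 2*d*f (M(d, f) = 2*((d + 0)*f - 2) = 2*(d*f - 2) = 2*(-2 + d*f) = -4 + 2*d*f)
(95*M(7, 9))*(-2) = (95*(-4 + 2*7*9))*(-2) = (95*(-4 + 126))*(-2) = (95*122)*(-2) = 11590*(-2) = -23180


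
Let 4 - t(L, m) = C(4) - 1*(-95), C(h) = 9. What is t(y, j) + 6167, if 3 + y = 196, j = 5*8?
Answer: 6067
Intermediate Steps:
j = 40
y = 193 (y = -3 + 196 = 193)
t(L, m) = -100 (t(L, m) = 4 - (9 - 1*(-95)) = 4 - (9 + 95) = 4 - 1*104 = 4 - 104 = -100)
t(y, j) + 6167 = -100 + 6167 = 6067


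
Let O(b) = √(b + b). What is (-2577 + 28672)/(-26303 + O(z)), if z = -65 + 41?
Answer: -686376785/691847857 - 104380*I*√3/691847857 ≈ -0.99209 - 0.00026132*I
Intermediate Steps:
z = -24
O(b) = √2*√b (O(b) = √(2*b) = √2*√b)
(-2577 + 28672)/(-26303 + O(z)) = (-2577 + 28672)/(-26303 + √2*√(-24)) = 26095/(-26303 + √2*(2*I*√6)) = 26095/(-26303 + 4*I*√3)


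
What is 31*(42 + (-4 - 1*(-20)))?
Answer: 1798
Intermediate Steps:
31*(42 + (-4 - 1*(-20))) = 31*(42 + (-4 + 20)) = 31*(42 + 16) = 31*58 = 1798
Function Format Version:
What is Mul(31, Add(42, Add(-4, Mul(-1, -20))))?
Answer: 1798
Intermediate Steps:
Mul(31, Add(42, Add(-4, Mul(-1, -20)))) = Mul(31, Add(42, Add(-4, 20))) = Mul(31, Add(42, 16)) = Mul(31, 58) = 1798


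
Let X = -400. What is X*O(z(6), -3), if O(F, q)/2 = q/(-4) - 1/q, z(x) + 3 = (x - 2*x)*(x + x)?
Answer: -2600/3 ≈ -866.67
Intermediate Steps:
z(x) = -3 - 2*x² (z(x) = -3 + (x - 2*x)*(x + x) = -3 + (-x)*(2*x) = -3 - 2*x²)
O(F, q) = -2/q - q/2 (O(F, q) = 2*(q/(-4) - 1/q) = 2*(q*(-¼) - 1/q) = 2*(-q/4 - 1/q) = 2*(-1/q - q/4) = -2/q - q/2)
X*O(z(6), -3) = -400*(-2/(-3) - ½*(-3)) = -400*(-2*(-⅓) + 3/2) = -400*(⅔ + 3/2) = -400*13/6 = -2600/3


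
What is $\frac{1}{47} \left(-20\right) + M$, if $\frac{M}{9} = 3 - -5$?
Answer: $\frac{3364}{47} \approx 71.574$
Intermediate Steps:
$M = 72$ ($M = 9 \left(3 - -5\right) = 9 \left(3 + 5\right) = 9 \cdot 8 = 72$)
$\frac{1}{47} \left(-20\right) + M = \frac{1}{47} \left(-20\right) + 72 = - \frac{20}{47} + 72 = \frac{3364}{47}$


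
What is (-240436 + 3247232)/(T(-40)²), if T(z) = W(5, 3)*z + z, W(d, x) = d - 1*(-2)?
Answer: 751699/25600 ≈ 29.363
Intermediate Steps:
W(d, x) = 2 + d (W(d, x) = d + 2 = 2 + d)
T(z) = 8*z (T(z) = (2 + 5)*z + z = 7*z + z = 8*z)
(-240436 + 3247232)/(T(-40)²) = (-240436 + 3247232)/((8*(-40))²) = 3006796/((-320)²) = 3006796/102400 = 3006796*(1/102400) = 751699/25600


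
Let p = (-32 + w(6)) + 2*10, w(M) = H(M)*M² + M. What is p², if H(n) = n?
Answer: 44100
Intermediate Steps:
w(M) = M + M³ (w(M) = M*M² + M = M³ + M = M + M³)
p = 210 (p = (-32 + (6 + 6³)) + 2*10 = (-32 + (6 + 216)) + 20 = (-32 + 222) + 20 = 190 + 20 = 210)
p² = 210² = 44100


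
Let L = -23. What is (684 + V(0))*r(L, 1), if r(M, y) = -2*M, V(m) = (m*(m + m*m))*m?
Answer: 31464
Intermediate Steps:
V(m) = m²*(m + m²) (V(m) = (m*(m + m²))*m = m²*(m + m²))
(684 + V(0))*r(L, 1) = (684 + 0³*(1 + 0))*(-2*(-23)) = (684 + 0*1)*46 = (684 + 0)*46 = 684*46 = 31464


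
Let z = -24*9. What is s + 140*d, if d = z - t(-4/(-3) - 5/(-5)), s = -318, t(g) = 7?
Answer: -31538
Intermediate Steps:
z = -216
d = -223 (d = -216 - 1*7 = -216 - 7 = -223)
s + 140*d = -318 + 140*(-223) = -318 - 31220 = -31538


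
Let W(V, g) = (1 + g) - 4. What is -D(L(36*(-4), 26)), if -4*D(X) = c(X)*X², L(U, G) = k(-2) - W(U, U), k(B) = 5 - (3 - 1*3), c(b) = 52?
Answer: 300352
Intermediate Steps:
k(B) = 5 (k(B) = 5 - (3 - 3) = 5 - 1*0 = 5 + 0 = 5)
W(V, g) = -3 + g
L(U, G) = 8 - U (L(U, G) = 5 - (-3 + U) = 5 + (3 - U) = 8 - U)
D(X) = -13*X²
-D(L(36*(-4), 26)) = -(-13)*(8 - 36*(-4))² = -(-13)*(8 - 1*(-144))² = -(-13)*(8 + 144)² = -(-13)*152² = -(-13)*23104 = -1*(-300352) = 300352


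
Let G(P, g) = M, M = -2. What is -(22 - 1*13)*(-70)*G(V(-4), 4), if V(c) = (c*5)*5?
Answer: -1260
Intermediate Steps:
V(c) = 25*c (V(c) = (5*c)*5 = 25*c)
G(P, g) = -2
-(22 - 1*13)*(-70)*G(V(-4), 4) = -(22 - 1*13)*(-70)*(-2) = -(22 - 13)*(-70)*(-2) = -9*(-70)*(-2) = -(-630)*(-2) = -1*1260 = -1260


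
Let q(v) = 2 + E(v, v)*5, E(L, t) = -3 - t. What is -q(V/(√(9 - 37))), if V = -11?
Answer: 13 + 55*I*√7/14 ≈ 13.0 + 10.394*I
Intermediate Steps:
q(v) = -13 - 5*v (q(v) = 2 + (-3 - v)*5 = 2 + (-15 - 5*v) = -13 - 5*v)
-q(V/(√(9 - 37))) = -(-13 - (-55)/(√(9 - 37))) = -(-13 - (-55)/(√(-28))) = -(-13 - (-55)/(2*I*√7)) = -(-13 - (-55)*(-I*√7/14)) = -(-13 - 55*I*√7/14) = 13 + 55*I*√7/14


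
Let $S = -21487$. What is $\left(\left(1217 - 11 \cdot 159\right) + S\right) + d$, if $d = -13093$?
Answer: $-35112$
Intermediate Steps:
$\left(\left(1217 - 11 \cdot 159\right) + S\right) + d = \left(\left(1217 - 11 \cdot 159\right) - 21487\right) - 13093 = \left(\left(1217 - 1749\right) - 21487\right) - 13093 = \left(-532 - 21487\right) - 13093 = -22019 - 13093 = -35112$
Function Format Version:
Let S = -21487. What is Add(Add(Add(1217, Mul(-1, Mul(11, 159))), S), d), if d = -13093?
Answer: -35112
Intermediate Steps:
Add(Add(Add(1217, Mul(-1, Mul(11, 159))), S), d) = Add(Add(Add(1217, Mul(-1, Mul(11, 159))), -21487), -13093) = Add(Add(Add(1217, Mul(-1, 1749)), -21487), -13093) = Add(Add(Add(1217, -1749), -21487), -13093) = Add(Add(-532, -21487), -13093) = Add(-22019, -13093) = -35112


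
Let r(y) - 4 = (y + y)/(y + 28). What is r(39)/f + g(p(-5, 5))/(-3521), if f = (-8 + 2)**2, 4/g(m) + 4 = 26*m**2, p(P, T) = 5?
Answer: 196747547/1371563298 ≈ 0.14345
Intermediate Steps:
g(m) = 4/(-4 + 26*m**2)
r(y) = 4 + 2*y/(28 + y) (r(y) = 4 + (y + y)/(y + 28) = 4 + (2*y)/(28 + y) = 4 + 2*y/(28 + y))
f = 36 (f = (-6)**2 = 36)
r(39)/f + g(p(-5, 5))/(-3521) = (2*(56 + 3*39)/(28 + 39))/36 + (2/(-2 + 13*5**2))/(-3521) = (2*(56 + 117)/67)*(1/36) + (2/(-2 + 13*25))*(-1/3521) = (2*(1/67)*173)*(1/36) + (2/(-2 + 325))*(-1/3521) = (346/67)*(1/36) + (2/323)*(-1/3521) = 173/1206 + (2*(1/323))*(-1/3521) = 173/1206 + (2/323)*(-1/3521) = 173/1206 - 2/1137283 = 196747547/1371563298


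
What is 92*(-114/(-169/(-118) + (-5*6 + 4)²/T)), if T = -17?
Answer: 21038928/76895 ≈ 273.61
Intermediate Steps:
92*(-114/(-169/(-118) + (-5*6 + 4)²/T)) = 92*(-114/(-169/(-118) + (-5*6 + 4)²/(-17))) = 92*(-114/(-169*(-1/118) + (-30 + 4)²*(-1/17))) = 92*(-114/(169/118 + (-26)²*(-1/17))) = 92*(-114/(169/118 + 676*(-1/17))) = 92*(-114/(169/118 - 676/17)) = 92*(-114/(-76895/2006)) = 92*(-114*(-2006/76895)) = 92*(228684/76895) = 21038928/76895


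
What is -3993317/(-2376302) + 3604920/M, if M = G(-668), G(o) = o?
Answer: -2140927767521/396842434 ≈ -5394.9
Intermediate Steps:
M = -668
-3993317/(-2376302) + 3604920/M = -3993317/(-2376302) + 3604920/(-668) = -3993317*(-1/2376302) + 3604920*(-1/668) = 3993317/2376302 - 901230/167 = -2140927767521/396842434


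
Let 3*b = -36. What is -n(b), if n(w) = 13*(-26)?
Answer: 338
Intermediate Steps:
b = -12 (b = (⅓)*(-36) = -12)
n(w) = -338
-n(b) = -1*(-338) = 338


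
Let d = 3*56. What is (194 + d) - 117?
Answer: 245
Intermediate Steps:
d = 168
(194 + d) - 117 = (194 + 168) - 117 = 362 - 117 = 245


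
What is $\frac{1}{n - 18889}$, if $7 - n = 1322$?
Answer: $- \frac{1}{20204} \approx -4.9495 \cdot 10^{-5}$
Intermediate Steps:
$n = -1315$ ($n = 7 - 1322 = -1315$)
$\frac{1}{n - 18889} = \frac{1}{-1315 - 18889} = \frac{1}{-20204} = - \frac{1}{20204}$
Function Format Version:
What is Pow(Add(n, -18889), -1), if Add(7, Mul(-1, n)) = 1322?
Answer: Rational(-1, 20204) ≈ -4.9495e-5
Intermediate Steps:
n = -1315 (n = Add(7, Mul(-1, 1322)) = Add(7, -1322) = -1315)
Pow(Add(n, -18889), -1) = Pow(Add(-1315, -18889), -1) = Pow(-20204, -1) = Rational(-1, 20204)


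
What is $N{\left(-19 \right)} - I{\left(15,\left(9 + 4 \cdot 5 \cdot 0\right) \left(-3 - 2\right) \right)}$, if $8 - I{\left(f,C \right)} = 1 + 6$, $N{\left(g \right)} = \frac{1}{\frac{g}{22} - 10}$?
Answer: $- \frac{261}{239} \approx -1.0921$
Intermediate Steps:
$N{\left(g \right)} = \frac{1}{-10 + \frac{g}{22}}$ ($N{\left(g \right)} = \frac{1}{g \frac{1}{22} - 10} = \frac{1}{\frac{g}{22} - 10} = \frac{1}{-10 + \frac{g}{22}}$)
$I{\left(f,C \right)} = 1$ ($I{\left(f,C \right)} = 8 - \left(1 + 6\right) = 8 - 7 = 1$)
$N{\left(-19 \right)} - I{\left(15,\left(9 + 4 \cdot 5 \cdot 0\right) \left(-3 - 2\right) \right)} = \frac{22}{-220 - 19} - 1 = \frac{22}{-239} - 1 = 22 \left(- \frac{1}{239}\right) - 1 = - \frac{22}{239} - 1 = - \frac{261}{239}$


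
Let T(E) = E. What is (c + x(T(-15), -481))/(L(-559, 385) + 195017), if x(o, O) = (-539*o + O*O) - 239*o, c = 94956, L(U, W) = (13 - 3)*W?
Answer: 337987/198867 ≈ 1.6996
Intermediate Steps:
L(U, W) = 10*W
x(o, O) = O**2 - 778*o (x(o, O) = (-539*o + O**2) - 239*o = (O**2 - 539*o) - 239*o = O**2 - 778*o)
(c + x(T(-15), -481))/(L(-559, 385) + 195017) = (94956 + ((-481)**2 - 778*(-15)))/(10*385 + 195017) = (94956 + (231361 + 11670))/(3850 + 195017) = (94956 + 243031)/198867 = 337987*(1/198867) = 337987/198867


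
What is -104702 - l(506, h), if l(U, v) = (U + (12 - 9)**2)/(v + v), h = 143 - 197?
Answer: -11307301/108 ≈ -1.0470e+5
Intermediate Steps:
h = -54
l(U, v) = (9 + U)/(2*v) (l(U, v) = (U + 3**2)/((2*v)) = (U + 9)*(1/(2*v)) = (9 + U)*(1/(2*v)) = (9 + U)/(2*v))
-104702 - l(506, h) = -104702 - (9 + 506)/(2*(-54)) = -104702 - (-1)*515/(2*54) = -104702 - 1*(-515/108) = -104702 + 515/108 = -11307301/108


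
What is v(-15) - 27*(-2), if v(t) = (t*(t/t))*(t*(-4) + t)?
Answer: -621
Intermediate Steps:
v(t) = -3*t² (v(t) = (t*1)*(-4*t + t) = t*(-3*t) = -3*t²)
v(-15) - 27*(-2) = -3*(-15)² - 27*(-2) = -3*225 - 1*(-54) = -675 + 54 = -621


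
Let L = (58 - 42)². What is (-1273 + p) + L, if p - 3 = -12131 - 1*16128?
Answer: -29273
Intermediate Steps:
p = -28256 (p = 3 + (-12131 - 1*16128) = 3 + (-12131 - 16128) = 3 - 28259 = -28256)
L = 256 (L = 16² = 256)
(-1273 + p) + L = (-1273 - 28256) + 256 = -29529 + 256 = -29273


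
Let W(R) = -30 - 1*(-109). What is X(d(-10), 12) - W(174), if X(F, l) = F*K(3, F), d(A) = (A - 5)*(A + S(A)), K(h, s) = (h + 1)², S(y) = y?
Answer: 4721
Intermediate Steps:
K(h, s) = (1 + h)²
d(A) = 2*A*(-5 + A) (d(A) = (A - 5)*(A + A) = (-5 + A)*(2*A) = 2*A*(-5 + A))
X(F, l) = 16*F (X(F, l) = F*(1 + 3)² = F*4² = F*16 = 16*F)
W(R) = 79 (W(R) = -30 + 109 = 79)
X(d(-10), 12) - W(174) = 16*(2*(-10)*(-5 - 10)) - 1*79 = 16*(2*(-10)*(-15)) - 79 = 16*300 - 79 = 4800 - 79 = 4721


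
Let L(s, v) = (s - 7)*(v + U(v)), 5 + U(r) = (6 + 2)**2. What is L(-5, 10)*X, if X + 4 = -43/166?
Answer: 292698/83 ≈ 3526.5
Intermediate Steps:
X = -707/166 (X = -4 - 43/166 = -707/166 ≈ -4.2590)
U(r) = 59 (U(r) = -5 + (6 + 2)**2 = -5 + 8**2 = -5 + 64 = 59)
L(s, v) = (-7 + s)*(59 + v) (L(s, v) = (s - 7)*(v + 59) = (-7 + s)*(59 + v))
L(-5, 10)*X = (-413 - 7*10 + 59*(-5) - 5*10)*(-707/166) = (-413 - 70 - 295 - 50)*(-707/166) = -828*(-707/166) = 292698/83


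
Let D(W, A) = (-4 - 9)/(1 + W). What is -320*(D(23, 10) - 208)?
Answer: 200200/3 ≈ 66733.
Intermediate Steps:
D(W, A) = -13/(1 + W)
-320*(D(23, 10) - 208) = -320*(-13/(1 + 23) - 208) = -320*(-13/24 - 208) = -320*(-5005/24) = 200200/3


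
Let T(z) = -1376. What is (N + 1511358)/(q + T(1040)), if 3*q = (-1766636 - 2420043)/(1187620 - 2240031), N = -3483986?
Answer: 6228046218324/4340165929 ≈ 1435.0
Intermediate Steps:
q = 4186679/3157233 (q = ((-1766636 - 2420043)/(1187620 - 2240031))/3 = (-4186679/(-1052411))/3 = (-4186679*(-1/1052411))/3 = (⅓)*(4186679/1052411) = 4186679/3157233 ≈ 1.3261)
(N + 1511358)/(q + T(1040)) = (-3483986 + 1511358)/(4186679/3157233 - 1376) = -1972628/(-4340165929/3157233) = -1972628*(-3157233/4340165929) = 6228046218324/4340165929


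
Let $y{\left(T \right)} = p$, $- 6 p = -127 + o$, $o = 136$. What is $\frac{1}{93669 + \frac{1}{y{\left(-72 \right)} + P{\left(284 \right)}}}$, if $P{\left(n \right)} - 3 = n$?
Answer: $\frac{571}{53485001} \approx 1.0676 \cdot 10^{-5}$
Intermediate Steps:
$p = - \frac{3}{2}$ ($p = - \frac{-127 + 136}{6} = \left(- \frac{1}{6}\right) 9 = - \frac{3}{2} \approx -1.5$)
$y{\left(T \right)} = - \frac{3}{2}$
$P{\left(n \right)} = 3 + n$
$\frac{1}{93669 + \frac{1}{y{\left(-72 \right)} + P{\left(284 \right)}}} = \frac{1}{93669 + \frac{1}{- \frac{3}{2} + \left(3 + 284\right)}} = \frac{1}{93669 + \frac{1}{- \frac{3}{2} + 287}} = \frac{1}{93669 + \frac{1}{\frac{571}{2}}} = \frac{1}{93669 + \frac{2}{571}} = \frac{1}{\frac{53485001}{571}} = \frac{571}{53485001}$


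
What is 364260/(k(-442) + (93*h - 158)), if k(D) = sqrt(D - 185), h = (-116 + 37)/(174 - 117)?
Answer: -3143836995/2494979 - 10958155*I*sqrt(627)/2494979 ≈ -1260.1 - 109.98*I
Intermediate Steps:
h = -79/57 ≈ -1.3860
k(D) = sqrt(-185 + D)
364260/(k(-442) + (93*h - 158)) = 364260/(sqrt(-185 - 442) + (93*(-79/57) - 158)) = 364260/(sqrt(-627) + (-2449/19 - 158)) = 364260/(I*sqrt(627) - 5451/19) = 364260/(-5451/19 + I*sqrt(627))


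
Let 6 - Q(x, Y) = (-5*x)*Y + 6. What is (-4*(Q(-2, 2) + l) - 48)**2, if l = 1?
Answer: 784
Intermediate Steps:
Q(x, Y) = 5*Y*x (Q(x, Y) = 6 - ((-5*x)*Y + 6) = 6 - (-5*Y*x + 6) = 6 - (6 - 5*Y*x) = 6 + (-6 + 5*Y*x) = 5*Y*x)
(-4*(Q(-2, 2) + l) - 48)**2 = (-4*(5*2*(-2) + 1) - 48)**2 = (-4*(-20 + 1) - 48)**2 = (-4*(-19) - 48)**2 = (76 - 48)**2 = 28**2 = 784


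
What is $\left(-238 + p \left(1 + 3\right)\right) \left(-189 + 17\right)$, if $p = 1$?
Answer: $40248$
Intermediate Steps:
$\left(-238 + p \left(1 + 3\right)\right) \left(-189 + 17\right) = \left(-238 + 1 \left(1 + 3\right)\right) \left(-189 + 17\right) = \left(-238 + 1 \cdot 4\right) \left(-172\right) = \left(-238 + 4\right) \left(-172\right) = \left(-234\right) \left(-172\right) = 40248$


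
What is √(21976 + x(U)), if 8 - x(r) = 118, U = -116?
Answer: 29*√26 ≈ 147.87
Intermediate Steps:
x(r) = -110 (x(r) = 8 - 1*118 = 8 - 118 = -110)
√(21976 + x(U)) = √(21976 - 110) = √21866 = 29*√26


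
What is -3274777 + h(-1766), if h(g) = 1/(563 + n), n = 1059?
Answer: -5311688293/1622 ≈ -3.2748e+6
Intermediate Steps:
h(g) = 1/1622 (h(g) = 1/(563 + 1059) = 1/1622)
-3274777 + h(-1766) = -3274777 + 1/1622 = -5311688293/1622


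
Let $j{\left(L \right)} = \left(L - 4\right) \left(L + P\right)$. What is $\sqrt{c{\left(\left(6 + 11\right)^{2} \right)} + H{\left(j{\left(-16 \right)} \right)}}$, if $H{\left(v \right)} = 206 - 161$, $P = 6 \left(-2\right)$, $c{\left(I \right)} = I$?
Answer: $\sqrt{334} \approx 18.276$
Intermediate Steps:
$P = -12$
$j{\left(L \right)} = \left(-12 + L\right) \left(-4 + L\right)$ ($j{\left(L \right)} = \left(L - 4\right) \left(L - 12\right) = \left(-4 + L\right) \left(-12 + L\right) = \left(-12 + L\right) \left(-4 + L\right)$)
$H{\left(v \right)} = 45$
$\sqrt{c{\left(\left(6 + 11\right)^{2} \right)} + H{\left(j{\left(-16 \right)} \right)}} = \sqrt{\left(6 + 11\right)^{2} + 45} = \sqrt{17^{2} + 45} = \sqrt{289 + 45} = \sqrt{334}$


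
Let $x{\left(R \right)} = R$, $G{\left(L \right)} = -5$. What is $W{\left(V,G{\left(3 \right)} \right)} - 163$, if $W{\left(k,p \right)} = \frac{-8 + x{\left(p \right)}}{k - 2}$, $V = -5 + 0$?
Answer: $- \frac{1128}{7} \approx -161.14$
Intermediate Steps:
$V = -5$
$W{\left(k,p \right)} = \frac{-8 + p}{-2 + k}$ ($W{\left(k,p \right)} = \frac{-8 + p}{k - 2} = \frac{-8 + p}{-2 + k}$)
$W{\left(V,G{\left(3 \right)} \right)} - 163 = \frac{-8 - 5}{-2 - 5} - 163 = \frac{1}{-7} \left(-13\right) - 163 = \left(- \frac{1}{7}\right) \left(-13\right) - 163 = \frac{13}{7} - 163 = - \frac{1128}{7}$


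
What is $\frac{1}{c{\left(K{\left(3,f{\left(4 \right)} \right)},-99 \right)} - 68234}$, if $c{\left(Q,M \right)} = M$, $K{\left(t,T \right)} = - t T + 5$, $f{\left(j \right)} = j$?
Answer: $- \frac{1}{68333} \approx -1.4634 \cdot 10^{-5}$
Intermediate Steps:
$K{\left(t,T \right)} = 5 - T t$ ($K{\left(t,T \right)} = - T t + 5 = 5 - T t$)
$\frac{1}{c{\left(K{\left(3,f{\left(4 \right)} \right)},-99 \right)} - 68234} = \frac{1}{-99 - 68234} = \frac{1}{-68333} = - \frac{1}{68333}$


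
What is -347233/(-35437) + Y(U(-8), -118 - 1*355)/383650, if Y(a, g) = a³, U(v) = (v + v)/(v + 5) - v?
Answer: 71981967203/7341518727 ≈ 9.8048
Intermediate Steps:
U(v) = -v + 2*v/(5 + v) (U(v) = (2*v)/(5 + v) - v = 2*v/(5 + v) - v = -v + 2*v/(5 + v))
-347233/(-35437) + Y(U(-8), -118 - 1*355)/383650 = -347233/(-35437) + (-1*(-8)*(3 - 8)/(5 - 8))³/383650 = -347233*(-1/35437) + (-1*(-8)*(-5)/(-3))³*(1/383650) = 347233/35437 + (-1*(-8)*(-⅓)*(-5))³*(1/383650) = 347233/35437 + (40/3)³*(1/383650) = 347233/35437 + (64000/27)*(1/383650) = 347233/35437 + 1280/207171 = 71981967203/7341518727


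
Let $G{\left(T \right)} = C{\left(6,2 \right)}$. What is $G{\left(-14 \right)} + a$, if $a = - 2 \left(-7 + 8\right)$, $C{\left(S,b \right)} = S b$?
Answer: $10$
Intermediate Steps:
$G{\left(T \right)} = 12$ ($G{\left(T \right)} = 6 \cdot 2 = 12$)
$a = -2$ ($a = \left(-2\right) 1 = -2$)
$G{\left(-14 \right)} + a = 12 - 2 = 10$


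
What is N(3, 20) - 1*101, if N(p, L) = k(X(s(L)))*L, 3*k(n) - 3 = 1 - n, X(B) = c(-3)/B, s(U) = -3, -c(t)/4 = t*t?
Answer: -463/3 ≈ -154.33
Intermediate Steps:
c(t) = -4*t² (c(t) = -4*t*t = -4*t²)
X(B) = -36/B (X(B) = (-4*(-3)²)/B = (-4*9)/B = -36/B)
k(n) = 4/3 - n/3 (k(n) = 1 + (1 - n)/3 = 1 + (⅓ - n/3) = 4/3 - n/3)
N(p, L) = -8*L/3 (N(p, L) = (4/3 - (-12)/(-3))*L = (4/3 - (-12)*(-1)/3)*L = (4/3 - ⅓*12)*L = (4/3 - 4)*L = -8*L/3)
N(3, 20) - 1*101 = -8/3*20 - 1*101 = -160/3 - 101 = -463/3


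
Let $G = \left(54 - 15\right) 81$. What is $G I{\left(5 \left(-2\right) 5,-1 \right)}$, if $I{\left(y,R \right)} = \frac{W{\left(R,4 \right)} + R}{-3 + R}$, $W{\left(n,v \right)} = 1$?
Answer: $0$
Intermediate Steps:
$G = 3159$ ($G = 39 \cdot 81 = 3159$)
$I{\left(y,R \right)} = \frac{1 + R}{-3 + R}$
$G I{\left(5 \left(-2\right) 5,-1 \right)} = 3159 \frac{1 - 1}{-3 - 1} = 3159 \frac{1}{-4} \cdot 0 = 3159 \left(\left(- \frac{1}{4}\right) 0\right) = 3159 \cdot 0 = 0$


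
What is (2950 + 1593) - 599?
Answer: 3944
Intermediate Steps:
(2950 + 1593) - 599 = 4543 - 599 = 3944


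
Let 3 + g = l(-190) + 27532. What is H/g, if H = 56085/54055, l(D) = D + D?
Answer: 11217/293507839 ≈ 3.8217e-5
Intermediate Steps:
l(D) = 2*D
H = 11217/10811 (H = 56085*(1/54055) = 11217/10811 ≈ 1.0376)
g = 27149 (g = -3 + (2*(-190) + 27532) = -3 + (-380 + 27532) = -3 + 27152 = 27149)
H/g = (11217/10811)/27149 = (11217/10811)*(1/27149) = 11217/293507839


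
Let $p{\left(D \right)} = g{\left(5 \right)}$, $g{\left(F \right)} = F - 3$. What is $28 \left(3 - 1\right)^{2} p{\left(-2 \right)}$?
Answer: $224$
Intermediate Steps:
$g{\left(F \right)} = -3 + F$
$p{\left(D \right)} = 2$ ($p{\left(D \right)} = -3 + 5 = 2$)
$28 \left(3 - 1\right)^{2} p{\left(-2 \right)} = 28 \left(3 - 1\right)^{2} \cdot 2 = 28 \cdot 2^{2} \cdot 2 = 28 \cdot 4 \cdot 2 = 112 \cdot 2 = 224$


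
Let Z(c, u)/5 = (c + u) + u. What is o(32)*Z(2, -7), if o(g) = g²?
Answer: -61440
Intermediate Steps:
Z(c, u) = 5*c + 10*u (Z(c, u) = 5*((c + u) + u) = 5*(c + 2*u) = 5*c + 10*u)
o(32)*Z(2, -7) = 32²*(5*2 + 10*(-7)) = 1024*(10 - 70) = 1024*(-60) = -61440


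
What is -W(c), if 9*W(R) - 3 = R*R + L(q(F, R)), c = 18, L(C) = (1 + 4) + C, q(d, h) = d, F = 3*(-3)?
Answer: -323/9 ≈ -35.889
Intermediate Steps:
F = -9
L(C) = 5 + C
W(R) = -1/9 + R**2/9 (W(R) = 1/3 + (R*R + (5 - 9))/9 = 1/3 + (R**2 - 4)/9 = 1/3 + (-4 + R**2)/9 = 1/3 + (-4/9 + R**2/9) = -1/9 + R**2/9)
-W(c) = -(-1/9 + (1/9)*18**2) = -(-1/9 + (1/9)*324) = -(-1/9 + 36) = -1*323/9 = -323/9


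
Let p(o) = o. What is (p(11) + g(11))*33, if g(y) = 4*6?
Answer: 1155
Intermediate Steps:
g(y) = 24
(p(11) + g(11))*33 = (11 + 24)*33 = 35*33 = 1155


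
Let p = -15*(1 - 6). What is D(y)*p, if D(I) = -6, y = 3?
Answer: -450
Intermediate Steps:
p = 75 (p = -15*(-5) = 75)
D(y)*p = -6*75 = -450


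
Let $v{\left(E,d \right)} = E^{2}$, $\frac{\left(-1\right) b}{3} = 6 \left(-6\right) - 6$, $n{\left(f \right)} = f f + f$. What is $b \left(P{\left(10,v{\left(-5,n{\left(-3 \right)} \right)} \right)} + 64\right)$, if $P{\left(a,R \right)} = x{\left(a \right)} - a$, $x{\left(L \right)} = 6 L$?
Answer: $14364$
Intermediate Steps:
$n{\left(f \right)} = f + f^{2}$ ($n{\left(f \right)} = f^{2} + f = f + f^{2}$)
$b = 126$ ($b = - 3 \left(6 \left(-6\right) - 6\right) = - 3 \left(-36 - 6\right) = \left(-3\right) \left(-42\right) = 126$)
$P{\left(a,R \right)} = 5 a$ ($P{\left(a,R \right)} = 6 a - a = 5 a$)
$b \left(P{\left(10,v{\left(-5,n{\left(-3 \right)} \right)} \right)} + 64\right) = 126 \left(5 \cdot 10 + 64\right) = 126 \left(50 + 64\right) = 126 \cdot 114 = 14364$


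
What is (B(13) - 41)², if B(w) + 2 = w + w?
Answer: 289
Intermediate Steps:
B(w) = -2 + 2*w (B(w) = -2 + (w + w) = -2 + 2*w)
(B(13) - 41)² = ((-2 + 2*13) - 41)² = ((-2 + 26) - 41)² = (24 - 41)² = (-17)² = 289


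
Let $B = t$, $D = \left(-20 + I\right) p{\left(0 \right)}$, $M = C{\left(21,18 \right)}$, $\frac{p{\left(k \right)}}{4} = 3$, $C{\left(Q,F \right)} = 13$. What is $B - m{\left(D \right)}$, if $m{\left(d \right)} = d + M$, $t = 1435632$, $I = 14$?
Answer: $1435691$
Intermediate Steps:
$p{\left(k \right)} = 12$ ($p{\left(k \right)} = 4 \cdot 3 = 12$)
$M = 13$
$D = -72$ ($D = \left(-20 + 14\right) 12 = \left(-6\right) 12 = -72$)
$B = 1435632$
$m{\left(d \right)} = 13 + d$ ($m{\left(d \right)} = d + 13 = 13 + d$)
$B - m{\left(D \right)} = 1435632 - \left(13 - 72\right) = 1435632 - -59 = 1435632 + 59 = 1435691$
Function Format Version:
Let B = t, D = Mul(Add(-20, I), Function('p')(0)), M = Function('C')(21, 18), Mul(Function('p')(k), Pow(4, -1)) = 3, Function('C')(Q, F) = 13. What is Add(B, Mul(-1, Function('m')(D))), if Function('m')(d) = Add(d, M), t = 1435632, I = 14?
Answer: 1435691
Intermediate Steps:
Function('p')(k) = 12 (Function('p')(k) = Mul(4, 3) = 12)
M = 13
D = -72 (D = Mul(Add(-20, 14), 12) = Mul(-6, 12) = -72)
B = 1435632
Function('m')(d) = Add(13, d) (Function('m')(d) = Add(d, 13) = Add(13, d))
Add(B, Mul(-1, Function('m')(D))) = Add(1435632, Mul(-1, Add(13, -72))) = Add(1435632, Mul(-1, -59)) = Add(1435632, 59) = 1435691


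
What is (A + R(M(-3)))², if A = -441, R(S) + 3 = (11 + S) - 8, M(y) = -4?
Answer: 198025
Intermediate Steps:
R(S) = S (R(S) = -3 + ((11 + S) - 8) = -3 + (3 + S) = S)
(A + R(M(-3)))² = (-441 - 4)² = (-445)² = 198025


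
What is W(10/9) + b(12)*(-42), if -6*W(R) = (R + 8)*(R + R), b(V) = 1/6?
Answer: -2521/243 ≈ -10.374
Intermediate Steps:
b(V) = 1/6
W(R) = -R*(8 + R)/3 (W(R) = -(R + 8)*(R + R)/6 = -(8 + R)*2*R/6 = -R*(8 + R)/3)
W(10/9) + b(12)*(-42) = -10/9*(8 + 10/9)/3 + (1/6)*(-42) = -10*(1/9)*(8 + 10*(1/9))/3 - 7 = -1/3*10/9*(8 + 10/9) - 7 = -1/3*10/9*82/9 - 7 = -820/243 - 7 = -2521/243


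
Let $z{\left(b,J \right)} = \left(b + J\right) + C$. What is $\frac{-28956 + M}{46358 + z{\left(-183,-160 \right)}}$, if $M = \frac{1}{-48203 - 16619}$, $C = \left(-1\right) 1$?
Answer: $- \frac{1876985833}{2982719508} \approx -0.62929$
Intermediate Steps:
$C = -1$
$z{\left(b,J \right)} = -1 + J + b$ ($z{\left(b,J \right)} = \left(b + J\right) - 1 = \left(J + b\right) - 1 = -1 + J + b$)
$M = - \frac{1}{64822}$ ($M = \frac{1}{-64822} = - \frac{1}{64822} \approx -1.5427 \cdot 10^{-5}$)
$\frac{-28956 + M}{46358 + z{\left(-183,-160 \right)}} = \frac{-28956 - \frac{1}{64822}}{46358 - 344} = - \frac{1876985833}{64822 \left(46358 - 344\right)} = - \frac{1876985833}{64822 \cdot 46014} = \left(- \frac{1876985833}{64822}\right) \frac{1}{46014} = - \frac{1876985833}{2982719508}$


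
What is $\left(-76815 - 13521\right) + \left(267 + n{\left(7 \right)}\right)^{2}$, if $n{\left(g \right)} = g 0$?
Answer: $-19047$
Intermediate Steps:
$n{\left(g \right)} = 0$
$\left(-76815 - 13521\right) + \left(267 + n{\left(7 \right)}\right)^{2} = \left(-76815 - 13521\right) + \left(267 + 0\right)^{2} = -90336 + 267^{2} = -90336 + 71289 = -19047$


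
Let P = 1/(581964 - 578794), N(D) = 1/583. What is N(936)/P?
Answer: 3170/583 ≈ 5.4374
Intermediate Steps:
N(D) = 1/583
P = 1/3170 ≈ 0.00031546
N(936)/P = 1/(583*(1/3170)) = (1/583)*3170 = 3170/583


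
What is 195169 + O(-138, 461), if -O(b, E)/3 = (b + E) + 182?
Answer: 193654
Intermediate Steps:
O(b, E) = -546 - 3*E - 3*b (O(b, E) = -3*((b + E) + 182) = -3*((E + b) + 182) = -3*(182 + E + b) = -546 - 3*E - 3*b)
195169 + O(-138, 461) = 195169 + (-546 - 3*461 - 3*(-138)) = 195169 + (-546 - 1383 + 414) = 195169 - 1515 = 193654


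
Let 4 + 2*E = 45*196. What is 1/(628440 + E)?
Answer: 1/632848 ≈ 1.5802e-6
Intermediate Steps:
E = 4408 (E = -2 + (45*196)/2 = -2 + (½)*8820 = -2 + 4410 = 4408)
1/(628440 + E) = 1/(628440 + 4408) = 1/632848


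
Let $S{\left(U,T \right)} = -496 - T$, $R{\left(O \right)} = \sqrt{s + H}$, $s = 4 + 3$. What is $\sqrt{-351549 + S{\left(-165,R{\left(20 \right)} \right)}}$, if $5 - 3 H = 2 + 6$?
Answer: $\sqrt{-352045 - \sqrt{6}} \approx 593.34 i$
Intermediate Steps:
$s = 7$
$H = -1$ ($H = \frac{5}{3} - \frac{2 + 6}{3} = \frac{5}{3} - \frac{8}{3} = -1$)
$R{\left(O \right)} = \sqrt{6}$ ($R{\left(O \right)} = \sqrt{7 - 1} = \sqrt{6}$)
$\sqrt{-351549 + S{\left(-165,R{\left(20 \right)} \right)}} = \sqrt{-351549 - \left(496 + \sqrt{6}\right)} = \sqrt{-352045 - \sqrt{6}}$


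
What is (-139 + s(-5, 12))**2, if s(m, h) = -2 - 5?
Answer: 21316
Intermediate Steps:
s(m, h) = -7
(-139 + s(-5, 12))**2 = (-139 - 7)**2 = (-146)**2 = 21316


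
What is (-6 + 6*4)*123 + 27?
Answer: 2241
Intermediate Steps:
(-6 + 6*4)*123 + 27 = (-6 + 24)*123 + 27 = 18*123 + 27 = 2214 + 27 = 2241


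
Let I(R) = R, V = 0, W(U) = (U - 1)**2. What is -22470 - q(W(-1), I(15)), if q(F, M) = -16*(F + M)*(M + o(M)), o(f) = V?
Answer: -17910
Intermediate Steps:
W(U) = (-1 + U)**2
o(f) = 0
q(F, M) = -16*M*(F + M) (q(F, M) = -16*(F + M)*(M + 0) = -16*(F + M)*M = -16*M*(F + M))
-22470 - q(W(-1), I(15)) = -22470 - 16*15*(-(-1 - 1)**2 - 1*15) = -22470 - 16*15*(-1*(-2)**2 - 15) = -22470 - 16*15*(-1*4 - 15) = -22470 - 16*15*(-4 - 15) = -22470 - 16*15*(-19) = -22470 - 1*(-4560) = -22470 + 4560 = -17910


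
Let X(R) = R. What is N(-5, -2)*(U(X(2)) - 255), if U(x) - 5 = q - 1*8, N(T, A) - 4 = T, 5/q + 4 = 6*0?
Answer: 1037/4 ≈ 259.25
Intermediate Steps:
q = -5/4 (q = 5/(-4 + 6*0) = 5/(-4 + 0) = 5/(-4) = 5*(-¼) = -5/4 ≈ -1.2500)
N(T, A) = 4 + T
U(x) = -17/4 (U(x) = 5 + (-5/4 - 1*8) = 5 + (-5/4 - 8) = 5 - 37/4 = -17/4)
N(-5, -2)*(U(X(2)) - 255) = (4 - 5)*(-17/4 - 255) = -1*(-1037/4) = 1037/4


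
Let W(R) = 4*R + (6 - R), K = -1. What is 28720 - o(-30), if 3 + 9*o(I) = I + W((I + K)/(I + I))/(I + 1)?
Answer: 149937691/5220 ≈ 28724.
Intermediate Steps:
W(R) = 6 + 3*R
o(I) = -⅓ + I/9 + (6 + 3*(-1 + I)/(2*I))/(9*(1 + I)) (o(I) = -⅓ + (I + (6 + 3*((I - 1)/(I + I)))/(I + 1))/9 = -⅓ + (I + (6 + 3*((-1 + I)/((2*I))))/(1 + I))/9 = -⅓ + (I + (6 + 3*((-1 + I)*(1/(2*I))))/(1 + I))/9 = -⅓ + (I + (6 + 3*((-1 + I)/(2*I)))/(1 + I))/9 = -⅓ + (I + (6 + 3*(-1 + I)/(2*I))/(1 + I))/9 = -⅓ + (I/9 + (6 + 3*(-1 + I)/(2*I))/(9*(1 + I))) = -⅓ + I/9 + (6 + 3*(-1 + I)/(2*I))/(9*(1 + I)))
28720 - o(-30) = 28720 - (-3 - 4*(-30)² + 2*(-30)³ + 9*(-30))/(18*(-30)*(1 - 30)) = 28720 - (-1)*(-3 - 4*900 + 2*(-27000) - 270)/(18*30*(-29)) = 28720 - (-1)*(-1)*(-3 - 3600 - 54000 - 270)/(18*30*29) = 28720 - (-1)*(-1)*(-57873)/(18*30*29) = 28720 - 1*(-19291/5220) = 28720 + 19291/5220 = 149937691/5220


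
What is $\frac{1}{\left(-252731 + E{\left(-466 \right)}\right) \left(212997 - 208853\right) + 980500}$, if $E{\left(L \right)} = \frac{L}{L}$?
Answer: $- \frac{1}{1046332620} \approx -9.5572 \cdot 10^{-10}$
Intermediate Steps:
$E{\left(L \right)} = 1$
$\frac{1}{\left(-252731 + E{\left(-466 \right)}\right) \left(212997 - 208853\right) + 980500} = \frac{1}{\left(-252731 + 1\right) \left(212997 - 208853\right) + 980500} = \frac{1}{\left(-252730\right) 4144 + 980500} = \frac{1}{-1047313120 + 980500} = \frac{1}{-1046332620} = - \frac{1}{1046332620}$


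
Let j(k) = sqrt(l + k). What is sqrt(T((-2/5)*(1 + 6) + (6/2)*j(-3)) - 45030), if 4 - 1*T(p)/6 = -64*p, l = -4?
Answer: sqrt(-1152030 + 28800*I*sqrt(7))/5 ≈ 7.0953 + 214.78*I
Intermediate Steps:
j(k) = sqrt(-4 + k)
T(p) = 24 + 384*p (T(p) = 24 - (-384)*p = 24 + 384*p)
sqrt(T((-2/5)*(1 + 6) + (6/2)*j(-3)) - 45030) = sqrt((24 + 384*((-2/5)*(1 + 6) + (6/2)*sqrt(-4 - 3))) - 45030) = sqrt((24 + 384*(-2*1/5*7 + (6*(1/2))*sqrt(-7))) - 45030) = sqrt((24 + 384*(-2/5*7 + 3*(I*sqrt(7)))) - 45030) = sqrt((24 + 384*(-14/5 + 3*I*sqrt(7))) - 45030) = sqrt((24 + (-5376/5 + 1152*I*sqrt(7))) - 45030) = sqrt((-5256/5 + 1152*I*sqrt(7)) - 45030) = sqrt(-230406/5 + 1152*I*sqrt(7))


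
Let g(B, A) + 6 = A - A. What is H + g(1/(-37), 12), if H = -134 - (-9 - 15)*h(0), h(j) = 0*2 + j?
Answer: -140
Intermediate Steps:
h(j) = j (h(j) = 0 + j = j)
g(B, A) = -6 (g(B, A) = -6 + (A - A) = -6 + 0 = -6)
H = -134 (H = -134 - (-9 - 15)*0 = -134 - (-24)*0 = -134 - 1*0 = -134 + 0 = -134)
H + g(1/(-37), 12) = -134 - 6 = -140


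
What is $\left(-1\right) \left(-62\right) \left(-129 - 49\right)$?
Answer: $-11036$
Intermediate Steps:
$\left(-1\right) \left(-62\right) \left(-129 - 49\right) = 62 \left(-178\right) = -11036$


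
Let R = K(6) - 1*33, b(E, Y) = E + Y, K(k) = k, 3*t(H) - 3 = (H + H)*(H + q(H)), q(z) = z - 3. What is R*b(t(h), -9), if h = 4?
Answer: -144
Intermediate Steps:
q(z) = -3 + z
t(H) = 1 + 2*H*(-3 + 2*H)/3 (t(H) = 1 + ((H + H)*(H + (-3 + H)))/3 = 1 + ((2*H)*(-3 + 2*H))/3 = 1 + (2*H*(-3 + 2*H))/3 = 1 + 2*H*(-3 + 2*H)/3)
R = -27 (R = 6 - 1*33 = 6 - 33 = -27)
R*b(t(h), -9) = -27*((1 - 2*4 + (4/3)*4²) - 9) = -27*((1 - 8 + (4/3)*16) - 9) = -27*((1 - 8 + 64/3) - 9) = -27*(43/3 - 9) = -27*16/3 = -144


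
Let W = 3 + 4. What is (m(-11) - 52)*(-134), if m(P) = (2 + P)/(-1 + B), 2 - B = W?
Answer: 6767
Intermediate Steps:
W = 7
B = -5 (B = 2 - 1*7 = 2 - 7 = -5)
m(P) = -⅓ - P/6 (m(P) = (2 + P)/(-1 - 5) = (2 + P)/(-6) = (2 + P)*(-⅙) = -⅓ - P/6)
(m(-11) - 52)*(-134) = ((-⅓ - ⅙*(-11)) - 52)*(-134) = ((-⅓ + 11/6) - 52)*(-134) = (3/2 - 52)*(-134) = -101/2*(-134) = 6767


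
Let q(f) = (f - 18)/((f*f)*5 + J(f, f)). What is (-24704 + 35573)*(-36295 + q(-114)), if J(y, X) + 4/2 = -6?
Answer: -6407707194942/16243 ≈ -3.9449e+8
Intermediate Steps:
J(y, X) = -8 (J(y, X) = -2 - 6 = -8)
q(f) = (-18 + f)/(-8 + 5*f²) (q(f) = (f - 18)/((f*f)*5 - 8) = (-18 + f)/(f²*5 - 8) = (-18 + f)/(5*f² - 8) = (-18 + f)/(-8 + 5*f²))
(-24704 + 35573)*(-36295 + q(-114)) = (-24704 + 35573)*(-36295 + (-18 - 114)/(-8 + 5*(-114)²)) = 10869*(-36295 - 132/(-8 + 5*12996)) = 10869*(-36295 - 132/(-8 + 64980)) = 10869*(-36295 - 132/64972) = 10869*(-36295 + (1/64972)*(-132)) = 10869*(-36295 - 33/16243) = 10869*(-589539718/16243) = -6407707194942/16243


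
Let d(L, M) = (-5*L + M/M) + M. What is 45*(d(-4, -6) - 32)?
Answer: -765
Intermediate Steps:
d(L, M) = 1 + M - 5*L (d(L, M) = (-5*L + 1) + M = (1 - 5*L) + M = 1 + M - 5*L)
45*(d(-4, -6) - 32) = 45*((1 - 6 - 5*(-4)) - 32) = 45*((1 - 6 + 20) - 32) = 45*(15 - 32) = 45*(-17) = -765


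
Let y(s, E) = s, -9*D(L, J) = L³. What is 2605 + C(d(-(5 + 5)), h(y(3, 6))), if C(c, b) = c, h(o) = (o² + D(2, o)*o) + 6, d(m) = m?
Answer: 2595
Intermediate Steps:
D(L, J) = -L³/9
h(o) = 6 + o² - 8*o/9 (h(o) = (o² + (-⅑*2³)*o) + 6 = (o² + (-⅑*8)*o) + 6 = (o² - 8*o/9) + 6 = 6 + o² - 8*o/9)
2605 + C(d(-(5 + 5)), h(y(3, 6))) = 2605 - (5 + 5) = 2605 - 1*10 = 2605 - 10 = 2595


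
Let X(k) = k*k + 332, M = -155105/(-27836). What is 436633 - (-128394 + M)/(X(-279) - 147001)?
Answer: 836539935167385/1915896208 ≈ 4.3663e+5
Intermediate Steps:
M = 155105/27836 (M = -155105*(-1/27836) = 155105/27836 ≈ 5.5721)
X(k) = 332 + k² (X(k) = k² + 332 = 332 + k²)
436633 - (-128394 + M)/(X(-279) - 147001) = 436633 - (-128394 + 155105/27836)/((332 + (-279)²) - 147001) = 436633 - (-3573820279)/(27836*((332 + 77841) - 147001)) = 436633 - (-3573820279)/(27836*(78173 - 147001)) = 436633 - (-3573820279)/(27836*(-68828)) = 436633 - (-3573820279)*(-1)/(27836*68828) = 436633 - 1*3573820279/1915896208 = 436633 - 3573820279/1915896208 = 836539935167385/1915896208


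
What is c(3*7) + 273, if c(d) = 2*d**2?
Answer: 1155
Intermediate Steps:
c(3*7) + 273 = 2*(3*7)**2 + 273 = 2*21**2 + 273 = 2*441 + 273 = 882 + 273 = 1155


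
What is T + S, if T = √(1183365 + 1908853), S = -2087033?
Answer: -2087033 + √3092218 ≈ -2.0853e+6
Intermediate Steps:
T = √3092218 ≈ 1758.5
T + S = √3092218 - 2087033 = -2087033 + √3092218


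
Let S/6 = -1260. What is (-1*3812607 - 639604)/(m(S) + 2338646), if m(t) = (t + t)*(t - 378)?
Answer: -4452211/122361206 ≈ -0.036386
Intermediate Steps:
S = -7560 (S = 6*(-1260) = -7560)
m(t) = 2*t*(-378 + t) (m(t) = (2*t)*(-378 + t) = 2*t*(-378 + t))
(-1*3812607 - 639604)/(m(S) + 2338646) = (-1*3812607 - 639604)/(2*(-7560)*(-378 - 7560) + 2338646) = (-3812607 - 639604)/(2*(-7560)*(-7938) + 2338646) = -4452211/(120022560 + 2338646) = -4452211/122361206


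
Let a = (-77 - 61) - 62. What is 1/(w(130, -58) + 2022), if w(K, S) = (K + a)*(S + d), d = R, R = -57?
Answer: 1/10072 ≈ 9.9285e-5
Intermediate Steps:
d = -57
a = -200 (a = -138 - 62 = -200)
w(K, S) = (-200 + K)*(-57 + S) (w(K, S) = (K - 200)*(S - 57) = (-200 + K)*(-57 + S))
1/(w(130, -58) + 2022) = 1/((11400 - 200*(-58) - 57*130 + 130*(-58)) + 2022) = 1/((11400 + 11600 - 7410 - 7540) + 2022) = 1/(8050 + 2022) = 1/10072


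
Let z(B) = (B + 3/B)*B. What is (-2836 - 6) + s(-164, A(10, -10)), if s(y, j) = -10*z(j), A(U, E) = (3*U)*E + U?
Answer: -843872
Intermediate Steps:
z(B) = B*(B + 3/B)
A(U, E) = U + 3*E*U (A(U, E) = 3*E*U + U = U + 3*E*U)
s(y, j) = -30 - 10*j² (s(y, j) = -10*(3 + j²) = -30 - 10*j²)
(-2836 - 6) + s(-164, A(10, -10)) = (-2836 - 6) + (-30 - 10*100*(1 + 3*(-10))²) = -2842 + (-30 - 10*100*(1 - 30)²) = -2842 + (-30 - 10*(10*(-29))²) = -2842 + (-30 - 10*(-290)²) = -2842 + (-30 - 10*84100) = -2842 + (-30 - 841000) = -2842 - 841030 = -843872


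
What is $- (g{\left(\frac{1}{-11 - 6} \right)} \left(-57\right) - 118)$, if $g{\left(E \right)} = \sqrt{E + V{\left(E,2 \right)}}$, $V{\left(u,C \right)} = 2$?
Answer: $118 + \frac{57 \sqrt{561}}{17} \approx 197.42$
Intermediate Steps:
$g{\left(E \right)} = \sqrt{2 + E}$ ($g{\left(E \right)} = \sqrt{E + 2} = \sqrt{2 + E}$)
$- (g{\left(\frac{1}{-11 - 6} \right)} \left(-57\right) - 118) = - (\sqrt{2 + \frac{1}{-11 - 6}} \left(-57\right) - 118) = - (\sqrt{2 + \frac{1}{-17}} \left(-57\right) - 118) = - (\sqrt{2 - \frac{1}{17}} \left(-57\right) - 118) = - (\sqrt{\frac{33}{17}} \left(-57\right) - 118) = - (\frac{\sqrt{561}}{17} \left(-57\right) - 118) = - (- \frac{57 \sqrt{561}}{17} - 118) = - (-118 - \frac{57 \sqrt{561}}{17}) = 118 + \frac{57 \sqrt{561}}{17}$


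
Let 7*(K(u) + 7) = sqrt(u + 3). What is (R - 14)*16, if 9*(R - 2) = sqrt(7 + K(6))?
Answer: -192 + 16*sqrt(21)/63 ≈ -190.84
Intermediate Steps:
K(u) = -7 + sqrt(3 + u)/7 (K(u) = -7 + sqrt(u + 3)/7 = -7 + sqrt(3 + u)/7)
R = 2 + sqrt(21)/63 (R = 2 + sqrt(7 + (-7 + sqrt(3 + 6)/7))/9 = 2 + sqrt(7 + (-7 + sqrt(9)/7))/9 = 2 + sqrt(7 + (-7 + (1/7)*3))/9 = 2 + sqrt(7 + (-7 + 3/7))/9 = 2 + sqrt(7 - 46/7)/9 = 2 + sqrt(3/7)/9 = 2 + (sqrt(21)/7)/9 = 2 + sqrt(21)/63 ≈ 2.0727)
(R - 14)*16 = ((2 + sqrt(21)/63) - 14)*16 = (-12 + sqrt(21)/63)*16 = -192 + 16*sqrt(21)/63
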